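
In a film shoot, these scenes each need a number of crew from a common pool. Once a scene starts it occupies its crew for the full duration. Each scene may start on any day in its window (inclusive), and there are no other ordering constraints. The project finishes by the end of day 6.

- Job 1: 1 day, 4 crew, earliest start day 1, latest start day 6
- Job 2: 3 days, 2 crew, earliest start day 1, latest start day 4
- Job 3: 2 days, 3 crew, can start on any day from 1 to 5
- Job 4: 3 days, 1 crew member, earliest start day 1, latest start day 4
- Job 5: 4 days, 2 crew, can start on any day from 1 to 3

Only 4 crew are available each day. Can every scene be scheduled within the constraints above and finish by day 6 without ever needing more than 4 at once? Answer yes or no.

no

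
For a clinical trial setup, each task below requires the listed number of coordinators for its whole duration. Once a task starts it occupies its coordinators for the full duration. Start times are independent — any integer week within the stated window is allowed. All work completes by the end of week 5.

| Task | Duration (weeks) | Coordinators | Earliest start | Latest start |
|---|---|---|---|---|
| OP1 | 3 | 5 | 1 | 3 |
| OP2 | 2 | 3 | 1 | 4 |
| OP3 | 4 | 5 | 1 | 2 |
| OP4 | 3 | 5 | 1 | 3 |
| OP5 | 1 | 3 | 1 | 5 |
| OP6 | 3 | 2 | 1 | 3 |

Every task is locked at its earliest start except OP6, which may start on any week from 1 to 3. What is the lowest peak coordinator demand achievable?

OP6@1: w1:23  w2:20  w3:17  w4:5  w5:0 → peak 23
OP6@2: w1:21  w2:20  w3:17  w4:7  w5:0 → peak 21
OP6@3: w1:21  w2:18  w3:17  w4:7  w5:2 → peak 21
Best is OP6@2, peak 21.

21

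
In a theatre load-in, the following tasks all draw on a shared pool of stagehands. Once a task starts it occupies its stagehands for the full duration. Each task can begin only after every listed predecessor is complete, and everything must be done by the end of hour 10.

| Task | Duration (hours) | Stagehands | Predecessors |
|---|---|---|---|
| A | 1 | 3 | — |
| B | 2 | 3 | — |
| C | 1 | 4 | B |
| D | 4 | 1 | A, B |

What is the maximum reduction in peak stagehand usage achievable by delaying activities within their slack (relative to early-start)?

Early-start peak: h1:6  h2:3  h3:5  h4:1  h5:1  h6:1  h7:0  h8:0  h9:0  h10:0 ⇒ 6.
Leveled (A@1, B@2, C@4, D@5): h1:3  h2:3  h3:3  h4:4  h5:1  h6:1  h7:1  h8:1  h9:0  h10:0 ⇒ 4.
Reduction 6 − 4 = 2.

2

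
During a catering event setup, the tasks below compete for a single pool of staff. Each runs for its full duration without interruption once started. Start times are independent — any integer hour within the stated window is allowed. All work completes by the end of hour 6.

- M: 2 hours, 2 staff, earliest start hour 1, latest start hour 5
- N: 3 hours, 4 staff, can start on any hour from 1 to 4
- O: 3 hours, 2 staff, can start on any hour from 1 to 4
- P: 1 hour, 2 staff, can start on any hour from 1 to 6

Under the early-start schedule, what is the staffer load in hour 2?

At early start, hour 2 has: M, N, O.
Demand: 2 + 4 + 2 = 8.

8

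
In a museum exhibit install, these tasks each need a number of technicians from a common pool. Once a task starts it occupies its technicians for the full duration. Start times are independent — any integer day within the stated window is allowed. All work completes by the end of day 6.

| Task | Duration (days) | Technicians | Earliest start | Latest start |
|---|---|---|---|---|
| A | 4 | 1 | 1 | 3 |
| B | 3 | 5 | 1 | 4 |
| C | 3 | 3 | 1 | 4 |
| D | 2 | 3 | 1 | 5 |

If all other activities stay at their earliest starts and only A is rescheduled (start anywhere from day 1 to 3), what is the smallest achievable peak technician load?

A@1: d1:12  d2:12  d3:9  d4:1  d5:0  d6:0 → peak 12
A@2: d1:11  d2:12  d3:9  d4:1  d5:1  d6:0 → peak 12
A@3: d1:11  d2:11  d3:9  d4:1  d5:1  d6:1 → peak 11
Best is A@3, peak 11.

11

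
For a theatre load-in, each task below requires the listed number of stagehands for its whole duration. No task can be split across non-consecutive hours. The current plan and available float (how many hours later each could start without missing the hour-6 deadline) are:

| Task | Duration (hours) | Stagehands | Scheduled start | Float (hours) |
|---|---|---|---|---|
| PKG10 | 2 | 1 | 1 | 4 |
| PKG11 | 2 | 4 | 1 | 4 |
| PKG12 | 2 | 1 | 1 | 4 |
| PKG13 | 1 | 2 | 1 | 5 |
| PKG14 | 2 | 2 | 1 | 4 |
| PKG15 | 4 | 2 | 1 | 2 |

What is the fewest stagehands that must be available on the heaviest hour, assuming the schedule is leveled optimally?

5

Early-start (PKG10@1, PKG11@1, PKG12@1, PKG13@1, PKG14@1, PKG15@1) gives peak 12: h1:12  h2:10  h3:2  h4:2  h5:0  h6:0.
Shift PKG12→3, PKG13→3, PKG14→4, PKG15→3.
Schedule PKG10@1, PKG11@1, PKG12@3, PKG13@3, PKG14@4, PKG15@3: h1:5  h2:5  h3:5  h4:5  h5:4  h6:2 — peak 5.
Total stagehand-hours = 26 over 6 hours ⇒ peak ≥ ⌈26/6⌉ = 5, so 5 is optimal.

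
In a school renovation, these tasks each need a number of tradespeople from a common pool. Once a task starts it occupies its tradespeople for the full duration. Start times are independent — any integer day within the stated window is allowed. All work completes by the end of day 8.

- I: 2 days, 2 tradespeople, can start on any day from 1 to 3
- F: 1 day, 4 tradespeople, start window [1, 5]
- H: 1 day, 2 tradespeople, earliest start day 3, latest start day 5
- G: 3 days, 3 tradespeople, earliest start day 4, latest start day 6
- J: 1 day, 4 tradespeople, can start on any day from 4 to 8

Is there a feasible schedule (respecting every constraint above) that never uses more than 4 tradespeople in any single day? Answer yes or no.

Schedule I@1, F@3, H@4, G@5, J@8: d1:2  d2:2  d3:4  d4:2  d5:3  d6:3  d7:3  d8:4 — peak 4 ≤ 4.

yes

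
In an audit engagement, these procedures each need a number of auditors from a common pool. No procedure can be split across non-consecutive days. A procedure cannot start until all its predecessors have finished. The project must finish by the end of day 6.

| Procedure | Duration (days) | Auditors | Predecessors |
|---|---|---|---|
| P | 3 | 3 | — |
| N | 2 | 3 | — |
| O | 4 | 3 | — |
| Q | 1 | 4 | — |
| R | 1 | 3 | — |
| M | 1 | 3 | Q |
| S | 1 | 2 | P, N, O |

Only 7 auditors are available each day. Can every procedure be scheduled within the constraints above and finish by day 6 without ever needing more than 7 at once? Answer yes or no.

no

The minimum achievable peak is 8; 7 < 8, so no feasible schedule stays within the cap.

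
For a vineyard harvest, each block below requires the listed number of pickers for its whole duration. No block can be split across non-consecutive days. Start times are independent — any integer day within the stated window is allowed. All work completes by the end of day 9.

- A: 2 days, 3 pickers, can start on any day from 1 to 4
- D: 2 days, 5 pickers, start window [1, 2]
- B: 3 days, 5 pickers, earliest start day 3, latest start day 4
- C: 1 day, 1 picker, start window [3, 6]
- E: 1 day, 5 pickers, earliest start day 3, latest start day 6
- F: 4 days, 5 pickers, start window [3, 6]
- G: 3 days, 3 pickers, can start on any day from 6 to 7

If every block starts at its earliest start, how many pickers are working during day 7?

3

At early start, day 7 has: G.
Demand: 3 = 3.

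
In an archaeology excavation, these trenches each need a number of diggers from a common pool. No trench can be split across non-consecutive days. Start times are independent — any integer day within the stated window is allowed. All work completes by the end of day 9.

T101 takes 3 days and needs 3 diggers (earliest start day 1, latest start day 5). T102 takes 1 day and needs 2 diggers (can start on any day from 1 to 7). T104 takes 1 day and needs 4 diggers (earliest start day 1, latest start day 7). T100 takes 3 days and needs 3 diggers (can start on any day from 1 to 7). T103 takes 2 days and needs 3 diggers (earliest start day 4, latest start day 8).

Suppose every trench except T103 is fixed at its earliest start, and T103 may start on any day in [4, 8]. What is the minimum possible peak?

12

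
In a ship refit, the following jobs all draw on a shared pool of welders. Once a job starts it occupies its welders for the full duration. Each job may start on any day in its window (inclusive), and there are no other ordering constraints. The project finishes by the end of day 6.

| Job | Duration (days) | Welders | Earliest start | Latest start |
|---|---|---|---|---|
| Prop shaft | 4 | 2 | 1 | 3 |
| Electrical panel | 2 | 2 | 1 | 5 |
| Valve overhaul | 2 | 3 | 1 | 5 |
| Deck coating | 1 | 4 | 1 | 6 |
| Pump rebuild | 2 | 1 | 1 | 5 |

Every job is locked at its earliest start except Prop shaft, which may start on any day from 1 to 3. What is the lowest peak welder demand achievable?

Prop shaft@1: d1:12  d2:8  d3:2  d4:2  d5:0  d6:0 → peak 12
Prop shaft@2: d1:10  d2:8  d3:2  d4:2  d5:2  d6:0 → peak 10
Prop shaft@3: d1:10  d2:6  d3:2  d4:2  d5:2  d6:2 → peak 10
Best is Prop shaft@2, peak 10.

10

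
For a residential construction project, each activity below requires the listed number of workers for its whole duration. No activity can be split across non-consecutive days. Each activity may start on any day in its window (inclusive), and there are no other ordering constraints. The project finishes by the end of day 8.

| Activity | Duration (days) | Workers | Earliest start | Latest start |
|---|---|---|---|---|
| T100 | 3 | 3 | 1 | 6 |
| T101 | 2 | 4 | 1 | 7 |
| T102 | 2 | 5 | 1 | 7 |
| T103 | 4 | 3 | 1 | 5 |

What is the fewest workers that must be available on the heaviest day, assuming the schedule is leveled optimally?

6

Early-start (T100@1, T101@1, T102@1, T103@1) gives peak 15: d1:15  d2:15  d3:6  d4:3  d5:0  d6:0  d7:0  d8:0.
Shift T101→5, T102→7.
Schedule T100@1, T101@5, T102@7, T103@1: d1:6  d2:6  d3:6  d4:3  d5:4  d6:4  d7:5  d8:5 — peak 6.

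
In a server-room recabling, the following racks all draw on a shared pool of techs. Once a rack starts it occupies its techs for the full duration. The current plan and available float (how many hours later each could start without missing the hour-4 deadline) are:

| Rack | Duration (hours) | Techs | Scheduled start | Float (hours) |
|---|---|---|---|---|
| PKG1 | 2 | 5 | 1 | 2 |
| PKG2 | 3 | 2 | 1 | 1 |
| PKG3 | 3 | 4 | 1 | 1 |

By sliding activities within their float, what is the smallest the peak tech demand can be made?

11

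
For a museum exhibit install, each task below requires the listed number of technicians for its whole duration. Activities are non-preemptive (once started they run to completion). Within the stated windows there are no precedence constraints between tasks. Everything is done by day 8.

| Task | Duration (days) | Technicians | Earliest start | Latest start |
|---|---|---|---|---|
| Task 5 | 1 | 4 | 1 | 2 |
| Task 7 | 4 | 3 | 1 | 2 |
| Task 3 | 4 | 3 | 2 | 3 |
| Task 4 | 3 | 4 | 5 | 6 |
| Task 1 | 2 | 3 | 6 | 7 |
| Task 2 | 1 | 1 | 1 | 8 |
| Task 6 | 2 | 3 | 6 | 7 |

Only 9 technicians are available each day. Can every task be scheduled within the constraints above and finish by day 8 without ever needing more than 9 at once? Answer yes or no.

no

The minimum achievable peak is 10; 9 < 10, so no feasible schedule stays within the cap.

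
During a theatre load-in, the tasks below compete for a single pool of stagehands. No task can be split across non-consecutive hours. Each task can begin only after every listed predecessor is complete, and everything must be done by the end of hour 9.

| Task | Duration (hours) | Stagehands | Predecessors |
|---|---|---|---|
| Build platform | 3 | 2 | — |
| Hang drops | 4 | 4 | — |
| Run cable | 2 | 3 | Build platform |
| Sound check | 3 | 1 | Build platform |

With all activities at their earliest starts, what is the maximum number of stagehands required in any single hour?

Early-start schedule: Build platform@1, Hang drops@1, Run cable@4, Sound check@4.
Load per hour: hour 1: 6, hour 2: 6, hour 3: 6, hour 4: 8, hour 5: 4, hour 6: 1, hour 7: 0, hour 8: 0, hour 9: 0.
Peak is 8.

8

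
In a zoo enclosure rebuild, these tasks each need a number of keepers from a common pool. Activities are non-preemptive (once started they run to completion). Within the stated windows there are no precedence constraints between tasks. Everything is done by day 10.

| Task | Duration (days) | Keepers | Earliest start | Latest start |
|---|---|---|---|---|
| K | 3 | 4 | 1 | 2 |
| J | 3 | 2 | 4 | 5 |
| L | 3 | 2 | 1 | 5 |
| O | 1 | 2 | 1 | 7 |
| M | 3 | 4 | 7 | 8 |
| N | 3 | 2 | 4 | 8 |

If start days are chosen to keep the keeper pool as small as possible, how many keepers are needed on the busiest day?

6

Early-start (K@1, J@4, L@1, O@1, M@7, N@4) gives peak 8: d1:8  d2:6  d3:6  d4:4  d5:4  d6:4  d7:4  d8:4  d9:4  d10:0.
Shift O→4.
Schedule K@1, J@4, L@1, O@4, M@7, N@4: d1:6  d2:6  d3:6  d4:6  d5:4  d6:4  d7:4  d8:4  d9:4  d10:0 — peak 6.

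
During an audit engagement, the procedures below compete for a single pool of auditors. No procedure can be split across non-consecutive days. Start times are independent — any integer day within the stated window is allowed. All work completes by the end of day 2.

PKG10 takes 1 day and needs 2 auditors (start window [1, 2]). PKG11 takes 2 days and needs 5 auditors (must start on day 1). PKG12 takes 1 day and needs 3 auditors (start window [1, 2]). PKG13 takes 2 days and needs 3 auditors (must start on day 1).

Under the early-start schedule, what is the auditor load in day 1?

13

At early start, day 1 has: PKG10, PKG11, PKG12, PKG13.
Demand: 2 + 5 + 3 + 3 = 13.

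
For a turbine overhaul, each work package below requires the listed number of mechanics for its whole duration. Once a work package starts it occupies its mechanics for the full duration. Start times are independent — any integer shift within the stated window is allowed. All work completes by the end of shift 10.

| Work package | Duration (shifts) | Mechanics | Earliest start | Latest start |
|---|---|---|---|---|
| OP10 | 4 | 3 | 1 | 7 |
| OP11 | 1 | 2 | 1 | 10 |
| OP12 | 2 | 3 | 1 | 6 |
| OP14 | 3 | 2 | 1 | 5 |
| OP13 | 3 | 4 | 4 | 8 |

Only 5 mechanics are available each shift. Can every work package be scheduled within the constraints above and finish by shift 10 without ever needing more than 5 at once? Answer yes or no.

yes

Schedule OP10@1, OP11@1, OP12@5, OP14@2, OP13@7: s1:5  s2:5  s3:5  s4:5  s5:3  s6:3  s7:4  s8:4  s9:4  s10:0 — peak 5 ≤ 5.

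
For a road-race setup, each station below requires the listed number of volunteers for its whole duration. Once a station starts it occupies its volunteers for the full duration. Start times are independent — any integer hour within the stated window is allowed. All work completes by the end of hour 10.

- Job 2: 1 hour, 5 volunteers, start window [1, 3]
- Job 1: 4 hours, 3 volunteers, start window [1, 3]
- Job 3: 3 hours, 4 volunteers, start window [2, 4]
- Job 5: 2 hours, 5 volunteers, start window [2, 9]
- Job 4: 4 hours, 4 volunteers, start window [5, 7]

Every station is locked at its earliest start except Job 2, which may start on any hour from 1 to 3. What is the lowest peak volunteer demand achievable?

12

Job 2@1: h1:8  h2:12  h3:12  h4:7  h5:4  h6:4  h7:4  h8:4  h9:0  h10:0 → peak 12
Job 2@2: h1:3  h2:17  h3:12  h4:7  h5:4  h6:4  h7:4  h8:4  h9:0  h10:0 → peak 17
Job 2@3: h1:3  h2:12  h3:17  h4:7  h5:4  h6:4  h7:4  h8:4  h9:0  h10:0 → peak 17
Best is Job 2@1, peak 12.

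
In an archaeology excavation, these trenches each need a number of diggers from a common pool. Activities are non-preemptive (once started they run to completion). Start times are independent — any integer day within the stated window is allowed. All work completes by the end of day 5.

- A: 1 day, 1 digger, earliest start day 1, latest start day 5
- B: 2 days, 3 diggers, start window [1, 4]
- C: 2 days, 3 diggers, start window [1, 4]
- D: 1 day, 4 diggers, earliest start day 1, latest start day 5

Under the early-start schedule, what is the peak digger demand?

Early-start schedule: A@1, B@1, C@1, D@1.
Load per day: day 1: 11, day 2: 6, day 3: 0, day 4: 0, day 5: 0.
Peak is 11.

11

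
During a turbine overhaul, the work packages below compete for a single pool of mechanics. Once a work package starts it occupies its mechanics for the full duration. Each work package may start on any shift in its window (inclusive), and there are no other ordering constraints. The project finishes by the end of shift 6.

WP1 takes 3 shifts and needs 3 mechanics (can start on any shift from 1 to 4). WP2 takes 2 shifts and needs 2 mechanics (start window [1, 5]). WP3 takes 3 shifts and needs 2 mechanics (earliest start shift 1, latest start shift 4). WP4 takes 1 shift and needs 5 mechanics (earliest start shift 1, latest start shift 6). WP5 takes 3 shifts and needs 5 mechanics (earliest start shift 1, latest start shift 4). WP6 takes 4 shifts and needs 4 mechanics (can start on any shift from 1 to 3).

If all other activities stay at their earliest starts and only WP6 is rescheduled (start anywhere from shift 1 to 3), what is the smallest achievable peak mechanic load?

WP6@1: s1:21  s2:16  s3:14  s4:4  s5:0  s6:0 → peak 21
WP6@2: s1:17  s2:16  s3:14  s4:4  s5:4  s6:0 → peak 17
WP6@3: s1:17  s2:12  s3:14  s4:4  s5:4  s6:4 → peak 17
Best is WP6@2, peak 17.

17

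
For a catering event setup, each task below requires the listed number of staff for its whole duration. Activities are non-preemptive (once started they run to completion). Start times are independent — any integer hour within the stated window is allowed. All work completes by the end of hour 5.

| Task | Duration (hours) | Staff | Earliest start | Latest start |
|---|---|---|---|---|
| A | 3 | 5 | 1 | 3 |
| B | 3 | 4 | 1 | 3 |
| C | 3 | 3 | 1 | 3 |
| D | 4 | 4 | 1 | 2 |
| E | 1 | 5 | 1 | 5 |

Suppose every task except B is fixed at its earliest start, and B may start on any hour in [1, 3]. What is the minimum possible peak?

17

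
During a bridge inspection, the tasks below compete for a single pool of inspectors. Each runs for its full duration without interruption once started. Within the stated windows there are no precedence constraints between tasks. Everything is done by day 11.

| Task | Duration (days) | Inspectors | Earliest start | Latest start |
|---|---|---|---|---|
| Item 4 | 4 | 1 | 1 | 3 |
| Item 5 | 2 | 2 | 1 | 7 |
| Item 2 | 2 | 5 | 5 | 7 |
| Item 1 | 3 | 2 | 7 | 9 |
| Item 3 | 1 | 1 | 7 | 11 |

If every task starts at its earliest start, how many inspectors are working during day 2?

3

At early start, day 2 has: Item 4, Item 5.
Demand: 1 + 2 = 3.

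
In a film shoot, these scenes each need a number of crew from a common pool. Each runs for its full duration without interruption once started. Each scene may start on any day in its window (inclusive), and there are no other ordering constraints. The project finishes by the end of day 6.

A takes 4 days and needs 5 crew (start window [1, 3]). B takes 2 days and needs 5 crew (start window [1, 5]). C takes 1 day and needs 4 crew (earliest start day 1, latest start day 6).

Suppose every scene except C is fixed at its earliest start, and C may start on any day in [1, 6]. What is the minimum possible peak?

10

C@1: d1:14  d2:10  d3:5  d4:5  d5:0  d6:0 → peak 14
C@2: d1:10  d2:14  d3:5  d4:5  d5:0  d6:0 → peak 14
C@3: d1:10  d2:10  d3:9  d4:5  d5:0  d6:0 → peak 10
C@4: d1:10  d2:10  d3:5  d4:9  d5:0  d6:0 → peak 10
C@5: d1:10  d2:10  d3:5  d4:5  d5:4  d6:0 → peak 10
C@6: d1:10  d2:10  d3:5  d4:5  d5:0  d6:4 → peak 10
Best is C@3, peak 10.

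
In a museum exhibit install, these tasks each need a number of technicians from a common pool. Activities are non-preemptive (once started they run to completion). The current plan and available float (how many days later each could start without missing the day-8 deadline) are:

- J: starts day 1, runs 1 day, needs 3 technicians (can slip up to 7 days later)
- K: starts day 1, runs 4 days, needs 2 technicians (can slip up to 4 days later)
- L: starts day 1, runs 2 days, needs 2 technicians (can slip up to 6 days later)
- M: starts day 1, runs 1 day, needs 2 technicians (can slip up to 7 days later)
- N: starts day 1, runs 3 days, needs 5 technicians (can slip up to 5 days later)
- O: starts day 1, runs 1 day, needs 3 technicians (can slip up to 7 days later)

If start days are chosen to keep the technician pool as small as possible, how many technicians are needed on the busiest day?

Early-start (J@1, K@1, L@1, M@1, N@1, O@1) gives peak 17: d1:17  d2:9  d3:7  d4:2  d5:0  d6:0  d7:0  d8:0.
Shift L→2, M→4, N→5, O→8.
Schedule J@1, K@1, L@2, M@4, N@5, O@8: d1:5  d2:4  d3:4  d4:4  d5:5  d6:5  d7:5  d8:3 — peak 5.
Total technician-days = 35 over 8 days ⇒ peak ≥ ⌈35/8⌉ = 5, so 5 is optimal.

5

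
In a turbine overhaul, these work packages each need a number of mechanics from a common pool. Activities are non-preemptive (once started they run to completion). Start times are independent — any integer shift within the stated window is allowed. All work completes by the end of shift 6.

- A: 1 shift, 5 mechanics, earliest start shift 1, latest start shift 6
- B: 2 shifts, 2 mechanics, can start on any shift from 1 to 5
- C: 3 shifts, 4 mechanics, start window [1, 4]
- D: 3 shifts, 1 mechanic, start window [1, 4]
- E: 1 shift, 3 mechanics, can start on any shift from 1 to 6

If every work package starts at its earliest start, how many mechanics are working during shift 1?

15

At early start, shift 1 has: A, B, C, D, E.
Demand: 5 + 2 + 4 + 1 + 3 = 15.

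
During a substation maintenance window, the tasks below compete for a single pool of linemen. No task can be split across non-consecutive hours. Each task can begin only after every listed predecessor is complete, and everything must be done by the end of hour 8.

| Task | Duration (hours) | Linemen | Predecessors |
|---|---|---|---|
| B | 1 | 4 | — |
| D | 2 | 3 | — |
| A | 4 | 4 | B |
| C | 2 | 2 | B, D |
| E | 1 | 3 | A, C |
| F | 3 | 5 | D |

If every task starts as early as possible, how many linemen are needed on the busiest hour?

Early-start schedule: B@1, D@1, A@2, C@3, E@6, F@3.
Load per hour: hour 1: 7, hour 2: 7, hour 3: 11, hour 4: 11, hour 5: 9, hour 6: 3, hour 7: 0, hour 8: 0.
Peak is 11.

11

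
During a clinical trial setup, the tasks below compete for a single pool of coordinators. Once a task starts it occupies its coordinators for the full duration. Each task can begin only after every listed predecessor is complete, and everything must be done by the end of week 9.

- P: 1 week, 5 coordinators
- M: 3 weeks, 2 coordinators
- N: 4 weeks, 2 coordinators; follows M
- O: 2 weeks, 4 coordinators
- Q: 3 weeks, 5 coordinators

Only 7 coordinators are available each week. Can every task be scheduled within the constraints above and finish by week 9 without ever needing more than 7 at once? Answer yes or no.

yes

Schedule P@1, M@1, N@4, O@2, Q@4: w1:7  w2:6  w3:6  w4:7  w5:7  w6:7  w7:2  w8:0  w9:0 — peak 7 ≤ 7.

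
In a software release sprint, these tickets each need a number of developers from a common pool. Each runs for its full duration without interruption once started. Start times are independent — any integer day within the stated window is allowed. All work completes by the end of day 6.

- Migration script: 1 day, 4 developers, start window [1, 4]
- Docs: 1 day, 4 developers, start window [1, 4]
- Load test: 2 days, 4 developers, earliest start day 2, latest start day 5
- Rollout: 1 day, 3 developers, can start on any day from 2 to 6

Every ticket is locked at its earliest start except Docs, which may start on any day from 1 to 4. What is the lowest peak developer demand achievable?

Docs@1: d1:8  d2:7  d3:4  d4:0  d5:0  d6:0 → peak 8
Docs@2: d1:4  d2:11  d3:4  d4:0  d5:0  d6:0 → peak 11
Docs@3: d1:4  d2:7  d3:8  d4:0  d5:0  d6:0 → peak 8
Docs@4: d1:4  d2:7  d3:4  d4:4  d5:0  d6:0 → peak 7
Best is Docs@4, peak 7.

7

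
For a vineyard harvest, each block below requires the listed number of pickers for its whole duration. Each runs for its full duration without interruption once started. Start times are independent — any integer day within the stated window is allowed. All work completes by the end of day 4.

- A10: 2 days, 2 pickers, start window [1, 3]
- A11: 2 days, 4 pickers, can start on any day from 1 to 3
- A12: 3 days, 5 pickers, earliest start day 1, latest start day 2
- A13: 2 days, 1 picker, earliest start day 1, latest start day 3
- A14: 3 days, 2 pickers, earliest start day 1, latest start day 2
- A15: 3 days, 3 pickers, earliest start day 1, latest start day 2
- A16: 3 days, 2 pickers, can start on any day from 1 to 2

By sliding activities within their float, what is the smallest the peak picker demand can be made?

16

Early-start (A10@1, A11@1, A12@1, A13@1, A14@1, A15@1, A16@1) gives peak 19: d1:19  d2:19  d3:12  d4:0.
Shift A11→3.
Schedule A10@1, A11@3, A12@1, A13@1, A14@1, A15@1, A16@1: d1:15  d2:15  d3:16  d4:4 — peak 16.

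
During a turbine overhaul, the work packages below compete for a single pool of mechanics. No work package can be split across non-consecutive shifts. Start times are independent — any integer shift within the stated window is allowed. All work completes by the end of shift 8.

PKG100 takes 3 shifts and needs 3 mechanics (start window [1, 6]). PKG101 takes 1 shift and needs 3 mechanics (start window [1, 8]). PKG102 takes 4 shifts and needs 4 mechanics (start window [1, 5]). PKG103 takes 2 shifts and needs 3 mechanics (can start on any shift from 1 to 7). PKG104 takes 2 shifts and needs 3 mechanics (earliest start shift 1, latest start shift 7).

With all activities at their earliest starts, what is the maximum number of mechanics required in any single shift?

Early-start schedule: PKG100@1, PKG101@1, PKG102@1, PKG103@1, PKG104@1.
Load per shift: shift 1: 16, shift 2: 13, shift 3: 7, shift 4: 4, shift 5: 0, shift 6: 0, shift 7: 0, shift 8: 0.
Peak is 16.

16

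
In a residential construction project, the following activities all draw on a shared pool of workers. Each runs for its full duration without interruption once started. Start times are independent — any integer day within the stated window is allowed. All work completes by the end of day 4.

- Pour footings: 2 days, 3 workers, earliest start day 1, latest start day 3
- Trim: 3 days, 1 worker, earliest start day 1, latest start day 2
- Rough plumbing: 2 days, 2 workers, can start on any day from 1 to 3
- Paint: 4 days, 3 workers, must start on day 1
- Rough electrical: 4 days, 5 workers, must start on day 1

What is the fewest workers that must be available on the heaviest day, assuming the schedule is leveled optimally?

Early-start (Pour footings@1, Trim@1, Rough plumbing@1, Paint@1, Rough electrical@1) gives peak 14: d1:14  d2:14  d3:9  d4:8.
Shift Rough plumbing→3.
Schedule Pour footings@1, Trim@1, Rough plumbing@3, Paint@1, Rough electrical@1: d1:12  d2:12  d3:11  d4:10 — peak 12.
Total worker-days = 45 over 4 days ⇒ peak ≥ ⌈45/4⌉ = 12, so 12 is optimal.

12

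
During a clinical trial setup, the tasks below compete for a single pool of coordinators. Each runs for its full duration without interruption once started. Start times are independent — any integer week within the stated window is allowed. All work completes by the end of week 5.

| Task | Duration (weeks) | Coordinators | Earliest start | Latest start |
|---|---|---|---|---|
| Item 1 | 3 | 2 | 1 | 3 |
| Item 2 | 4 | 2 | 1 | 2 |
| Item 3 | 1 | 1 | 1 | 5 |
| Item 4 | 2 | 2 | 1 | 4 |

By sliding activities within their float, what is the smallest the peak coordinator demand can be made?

4

Early-start (Item 1@1, Item 2@1, Item 3@1, Item 4@1) gives peak 7: w1:7  w2:6  w3:4  w4:2  w5:0.
Shift Item 3→5, Item 4→4.
Schedule Item 1@1, Item 2@1, Item 3@5, Item 4@4: w1:4  w2:4  w3:4  w4:4  w5:3 — peak 4.
Total coordinator-weeks = 19 over 5 weeks ⇒ peak ≥ ⌈19/5⌉ = 4, so 4 is optimal.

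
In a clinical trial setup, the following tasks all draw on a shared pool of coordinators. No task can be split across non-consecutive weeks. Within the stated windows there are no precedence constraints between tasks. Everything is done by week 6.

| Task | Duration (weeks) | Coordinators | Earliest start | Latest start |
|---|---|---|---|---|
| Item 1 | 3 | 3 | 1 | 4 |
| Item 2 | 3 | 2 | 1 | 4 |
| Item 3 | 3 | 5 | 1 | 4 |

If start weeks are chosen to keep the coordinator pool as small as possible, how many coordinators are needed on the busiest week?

5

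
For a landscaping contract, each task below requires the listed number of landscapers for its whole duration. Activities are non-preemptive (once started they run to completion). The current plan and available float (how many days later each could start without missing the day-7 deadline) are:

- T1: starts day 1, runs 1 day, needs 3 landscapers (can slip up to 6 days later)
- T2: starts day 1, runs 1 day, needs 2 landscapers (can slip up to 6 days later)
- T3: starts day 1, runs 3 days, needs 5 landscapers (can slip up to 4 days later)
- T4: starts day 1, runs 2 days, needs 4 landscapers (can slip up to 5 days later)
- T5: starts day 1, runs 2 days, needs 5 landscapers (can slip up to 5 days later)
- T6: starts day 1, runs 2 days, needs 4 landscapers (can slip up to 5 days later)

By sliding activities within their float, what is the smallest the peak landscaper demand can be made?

Early-start (T1@1, T2@1, T3@1, T4@1, T5@1, T6@1) gives peak 23: d1:23  d2:18  d3:5  d4:0  d5:0  d6:0  d7:0.
Shift T2→2, T4→4, T5→6, T6→4.
Schedule T1@1, T2@2, T3@1, T4@4, T5@6, T6@4: d1:8  d2:7  d3:5  d4:8  d5:8  d6:5  d7:5 — peak 8.

8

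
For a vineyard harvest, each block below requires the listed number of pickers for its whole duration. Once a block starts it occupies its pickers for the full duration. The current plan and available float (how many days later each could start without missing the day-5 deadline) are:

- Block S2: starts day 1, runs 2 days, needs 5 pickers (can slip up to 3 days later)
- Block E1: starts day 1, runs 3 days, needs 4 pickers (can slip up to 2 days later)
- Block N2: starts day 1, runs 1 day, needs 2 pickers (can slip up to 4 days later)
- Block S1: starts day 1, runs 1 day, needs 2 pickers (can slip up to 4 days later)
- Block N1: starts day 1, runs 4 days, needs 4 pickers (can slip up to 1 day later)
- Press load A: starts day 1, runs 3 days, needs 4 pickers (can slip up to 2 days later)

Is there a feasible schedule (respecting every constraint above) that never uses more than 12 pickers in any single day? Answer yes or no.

yes

Schedule Block S2@1, Block E1@3, Block N2@1, Block S1@1, Block N1@2, Press load A@3: d1:9  d2:9  d3:12  d4:12  d5:12 — peak 12 ≤ 12.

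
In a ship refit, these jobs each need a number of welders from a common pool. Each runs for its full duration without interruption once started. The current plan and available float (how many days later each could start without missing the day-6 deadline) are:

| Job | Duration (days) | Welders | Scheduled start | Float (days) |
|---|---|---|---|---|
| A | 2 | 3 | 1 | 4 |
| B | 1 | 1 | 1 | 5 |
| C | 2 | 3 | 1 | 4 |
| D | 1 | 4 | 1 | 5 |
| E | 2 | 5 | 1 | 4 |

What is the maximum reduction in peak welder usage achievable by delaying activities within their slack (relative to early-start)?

Early-start peak: d1:16  d2:11  d3:0  d4:0  d5:0  d6:0 ⇒ 16.
Leveled (A@1, B@1, C@2, D@4, E@5): d1:4  d2:6  d3:3  d4:4  d5:5  d6:5 ⇒ 6.
Reduction 16 − 6 = 10.

10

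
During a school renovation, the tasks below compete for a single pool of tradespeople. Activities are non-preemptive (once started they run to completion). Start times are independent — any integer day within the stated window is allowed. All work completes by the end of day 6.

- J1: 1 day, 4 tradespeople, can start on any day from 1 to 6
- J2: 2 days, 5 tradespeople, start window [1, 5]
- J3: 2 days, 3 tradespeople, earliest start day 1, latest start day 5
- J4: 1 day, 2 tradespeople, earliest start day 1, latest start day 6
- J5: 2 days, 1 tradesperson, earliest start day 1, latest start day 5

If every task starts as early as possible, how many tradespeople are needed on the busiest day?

15

Early-start schedule: J1@1, J2@1, J3@1, J4@1, J5@1.
Load per day: day 1: 15, day 2: 9, day 3: 0, day 4: 0, day 5: 0, day 6: 0.
Peak is 15.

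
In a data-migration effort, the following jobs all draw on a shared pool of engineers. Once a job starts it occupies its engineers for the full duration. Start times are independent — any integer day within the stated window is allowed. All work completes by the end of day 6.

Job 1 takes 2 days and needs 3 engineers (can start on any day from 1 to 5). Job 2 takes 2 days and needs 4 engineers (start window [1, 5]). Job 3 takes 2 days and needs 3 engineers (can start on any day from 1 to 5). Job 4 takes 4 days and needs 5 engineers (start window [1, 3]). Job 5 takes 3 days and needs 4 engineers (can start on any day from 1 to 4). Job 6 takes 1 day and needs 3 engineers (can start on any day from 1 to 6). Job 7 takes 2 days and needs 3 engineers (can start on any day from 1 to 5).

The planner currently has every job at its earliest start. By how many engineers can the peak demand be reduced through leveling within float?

Early-start peak: d1:25  d2:22  d3:9  d4:5  d5:0  d6:0 ⇒ 25.
Leveled (Job 1@1, Job 2@1, Job 3@4, Job 4@3, Job 5@1, Job 6@4, Job 7@5): d1:11  d2:11  d3:9  d4:11  d5:11  d6:8 ⇒ 11.
Reduction 25 − 11 = 14.

14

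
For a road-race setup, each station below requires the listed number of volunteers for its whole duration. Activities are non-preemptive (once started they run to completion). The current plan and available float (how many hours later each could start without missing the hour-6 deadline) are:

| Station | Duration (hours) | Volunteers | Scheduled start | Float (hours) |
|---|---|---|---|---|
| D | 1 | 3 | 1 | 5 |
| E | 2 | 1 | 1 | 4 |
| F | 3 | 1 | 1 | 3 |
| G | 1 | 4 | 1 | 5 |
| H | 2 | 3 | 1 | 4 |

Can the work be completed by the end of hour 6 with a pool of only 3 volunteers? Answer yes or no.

no

The minimum achievable peak is 4; 3 < 4, so no feasible schedule stays within the cap.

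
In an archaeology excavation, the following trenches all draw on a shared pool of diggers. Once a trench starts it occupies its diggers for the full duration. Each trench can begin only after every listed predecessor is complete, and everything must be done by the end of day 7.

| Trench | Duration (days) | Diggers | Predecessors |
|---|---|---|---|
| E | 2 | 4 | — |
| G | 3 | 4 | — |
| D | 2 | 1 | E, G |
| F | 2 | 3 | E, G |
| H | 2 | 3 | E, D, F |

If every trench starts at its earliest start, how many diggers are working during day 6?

At early start, day 6 has: H.
Demand: 3 = 3.

3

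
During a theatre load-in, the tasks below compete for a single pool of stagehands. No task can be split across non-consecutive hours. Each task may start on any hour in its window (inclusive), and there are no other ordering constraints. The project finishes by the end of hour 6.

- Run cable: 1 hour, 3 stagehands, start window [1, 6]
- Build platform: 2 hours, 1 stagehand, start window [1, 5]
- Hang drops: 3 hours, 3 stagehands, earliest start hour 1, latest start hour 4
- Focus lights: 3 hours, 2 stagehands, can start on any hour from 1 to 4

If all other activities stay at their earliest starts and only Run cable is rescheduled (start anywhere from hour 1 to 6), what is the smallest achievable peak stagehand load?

6

Run cable@1: h1:9  h2:6  h3:5  h4:0  h5:0  h6:0 → peak 9
Run cable@2: h1:6  h2:9  h3:5  h4:0  h5:0  h6:0 → peak 9
Run cable@3: h1:6  h2:6  h3:8  h4:0  h5:0  h6:0 → peak 8
Run cable@4: h1:6  h2:6  h3:5  h4:3  h5:0  h6:0 → peak 6
Run cable@5: h1:6  h2:6  h3:5  h4:0  h5:3  h6:0 → peak 6
Run cable@6: h1:6  h2:6  h3:5  h4:0  h5:0  h6:3 → peak 6
Best is Run cable@4, peak 6.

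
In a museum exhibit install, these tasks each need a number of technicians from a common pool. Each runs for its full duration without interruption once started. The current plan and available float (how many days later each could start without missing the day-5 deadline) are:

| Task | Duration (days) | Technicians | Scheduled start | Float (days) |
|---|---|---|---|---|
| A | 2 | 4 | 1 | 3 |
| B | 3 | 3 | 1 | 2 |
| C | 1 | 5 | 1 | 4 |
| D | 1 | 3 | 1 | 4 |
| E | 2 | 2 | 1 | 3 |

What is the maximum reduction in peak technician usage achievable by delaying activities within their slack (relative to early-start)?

10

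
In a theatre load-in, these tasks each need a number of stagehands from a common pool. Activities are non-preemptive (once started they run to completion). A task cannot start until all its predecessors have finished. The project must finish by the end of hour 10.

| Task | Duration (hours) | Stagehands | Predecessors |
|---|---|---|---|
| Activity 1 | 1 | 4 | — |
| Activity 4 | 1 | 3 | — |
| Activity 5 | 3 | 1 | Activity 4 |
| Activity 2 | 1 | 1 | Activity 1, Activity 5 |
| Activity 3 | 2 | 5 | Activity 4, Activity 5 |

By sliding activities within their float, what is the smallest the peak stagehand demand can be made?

Early-start (Activity 1@1, Activity 4@1, Activity 5@2, Activity 2@5, Activity 3@5) gives peak 7: h1:7  h2:1  h3:1  h4:1  h5:6  h6:5  h7:0  h8:0  h9:0  h10:0.
Shift Activity 4→2, Activity 5→3, Activity 2→6, Activity 3→7.
Schedule Activity 1@1, Activity 4@2, Activity 5@3, Activity 2@6, Activity 3@7: h1:4  h2:3  h3:1  h4:1  h5:1  h6:1  h7:5  h8:5  h9:0  h10:0 — peak 5.

5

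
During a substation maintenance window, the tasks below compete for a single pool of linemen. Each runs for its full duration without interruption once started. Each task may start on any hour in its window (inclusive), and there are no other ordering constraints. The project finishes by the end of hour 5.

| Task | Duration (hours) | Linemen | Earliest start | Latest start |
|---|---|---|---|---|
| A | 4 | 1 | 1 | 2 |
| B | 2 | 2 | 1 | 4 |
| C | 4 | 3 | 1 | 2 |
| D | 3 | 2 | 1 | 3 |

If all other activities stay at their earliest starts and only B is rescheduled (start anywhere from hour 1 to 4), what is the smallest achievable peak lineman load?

B@1: h1:8  h2:8  h3:6  h4:4  h5:0 → peak 8
B@2: h1:6  h2:8  h3:8  h4:4  h5:0 → peak 8
B@3: h1:6  h2:6  h3:8  h4:6  h5:0 → peak 8
B@4: h1:6  h2:6  h3:6  h4:6  h5:2 → peak 6
Best is B@4, peak 6.

6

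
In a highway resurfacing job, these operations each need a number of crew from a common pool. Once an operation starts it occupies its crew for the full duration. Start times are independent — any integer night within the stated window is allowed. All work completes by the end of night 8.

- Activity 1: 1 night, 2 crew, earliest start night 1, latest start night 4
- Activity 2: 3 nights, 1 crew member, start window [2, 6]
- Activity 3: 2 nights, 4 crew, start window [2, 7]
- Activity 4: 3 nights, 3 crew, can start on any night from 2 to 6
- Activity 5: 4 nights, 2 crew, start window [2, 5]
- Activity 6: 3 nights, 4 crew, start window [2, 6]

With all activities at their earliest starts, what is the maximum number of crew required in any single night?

14

Early-start schedule: Activity 1@1, Activity 2@2, Activity 3@2, Activity 4@2, Activity 5@2, Activity 6@2.
Load per night: night 1: 2, night 2: 14, night 3: 14, night 4: 10, night 5: 2, night 6: 0, night 7: 0, night 8: 0.
Peak is 14.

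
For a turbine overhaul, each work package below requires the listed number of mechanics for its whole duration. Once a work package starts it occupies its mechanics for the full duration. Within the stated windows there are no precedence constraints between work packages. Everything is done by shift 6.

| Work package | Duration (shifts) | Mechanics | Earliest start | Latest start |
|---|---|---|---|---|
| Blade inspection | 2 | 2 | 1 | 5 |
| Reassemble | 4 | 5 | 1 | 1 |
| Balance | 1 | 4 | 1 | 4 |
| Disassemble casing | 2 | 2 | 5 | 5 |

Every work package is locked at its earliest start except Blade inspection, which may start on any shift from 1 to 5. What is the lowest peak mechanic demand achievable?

9

Blade inspection@1: s1:11  s2:7  s3:5  s4:5  s5:2  s6:2 → peak 11
Blade inspection@2: s1:9  s2:7  s3:7  s4:5  s5:2  s6:2 → peak 9
Blade inspection@3: s1:9  s2:5  s3:7  s4:7  s5:2  s6:2 → peak 9
Blade inspection@4: s1:9  s2:5  s3:5  s4:7  s5:4  s6:2 → peak 9
Blade inspection@5: s1:9  s2:5  s3:5  s4:5  s5:4  s6:4 → peak 9
Best is Blade inspection@2, peak 9.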